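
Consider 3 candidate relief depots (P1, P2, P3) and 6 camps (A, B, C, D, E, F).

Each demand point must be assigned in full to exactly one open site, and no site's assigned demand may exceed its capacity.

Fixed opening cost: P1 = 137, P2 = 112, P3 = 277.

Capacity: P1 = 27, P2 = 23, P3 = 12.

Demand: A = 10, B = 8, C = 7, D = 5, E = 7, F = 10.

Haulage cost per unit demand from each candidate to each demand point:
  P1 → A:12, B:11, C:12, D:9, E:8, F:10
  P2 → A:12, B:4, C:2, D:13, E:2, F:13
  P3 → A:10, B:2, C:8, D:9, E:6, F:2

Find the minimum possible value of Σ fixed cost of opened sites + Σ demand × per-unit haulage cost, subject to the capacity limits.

Open {P1, P2}; cheapest assignment that respects the capacities:
  P1 (cap 27, load 25): A, D, F — cost 10×12 + 5×9 + 10×10 = 265
  P2 (cap 23, load 22): B, C, E — cost 8×4 + 7×2 + 7×2 = 60
  Shipping 325, fixed 249 → total 574.
  Any other capacity-feasible assignment to {P1, P2} ships for at least 325.
Compare {P1, P2, P3}: its best feasible assignment gives total 771.
Every other set of open sites that can feasibly serve all demand totals ≥ 771 even under its best assignment. Minimum: 574.

574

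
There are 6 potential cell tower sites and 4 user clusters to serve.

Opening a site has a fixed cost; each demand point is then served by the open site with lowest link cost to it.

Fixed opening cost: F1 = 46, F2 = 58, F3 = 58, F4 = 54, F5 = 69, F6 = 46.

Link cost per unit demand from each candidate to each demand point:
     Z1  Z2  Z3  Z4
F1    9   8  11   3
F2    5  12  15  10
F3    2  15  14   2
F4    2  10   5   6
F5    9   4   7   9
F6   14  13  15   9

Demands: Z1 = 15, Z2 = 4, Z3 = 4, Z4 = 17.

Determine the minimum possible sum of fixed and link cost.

233

Open {F1, F4}: assign each demand point to its cheapest open site.
  Z1→F4 15×2=30, Z2→F1 4×8=32, Z3→F4 4×5=20, Z4→F1 17×3=51
  link cost 133, fixed 100 → total 233.
Compare {F3, F5}: link cost 108 + fixed 127 = 235.
Compare {F3, F4}: link cost 124 + fixed 112 = 236.
Compare {F3}: link cost 180 + fixed 58 = 238.
All other subsets cost ≥ 235. Minimum total cost: 233.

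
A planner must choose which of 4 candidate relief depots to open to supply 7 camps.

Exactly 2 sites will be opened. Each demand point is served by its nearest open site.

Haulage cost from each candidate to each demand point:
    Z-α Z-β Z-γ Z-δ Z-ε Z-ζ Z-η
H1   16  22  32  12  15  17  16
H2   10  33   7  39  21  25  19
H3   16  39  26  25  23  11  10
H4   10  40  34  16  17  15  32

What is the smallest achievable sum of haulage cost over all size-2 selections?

Open {H1, H2}.
  Z-α→H2 10, Z-β→H1 22, Z-γ→H2 7, Z-δ→H1 12, Z-ε→H1 15, Z-ζ→H1 17, Z-η→H1 16  ⇒ total 99.
Compare {H1, H3}: total 112.
Compare {H2, H3}: total 117.
No size-2 selection does better; minimum is 99.

99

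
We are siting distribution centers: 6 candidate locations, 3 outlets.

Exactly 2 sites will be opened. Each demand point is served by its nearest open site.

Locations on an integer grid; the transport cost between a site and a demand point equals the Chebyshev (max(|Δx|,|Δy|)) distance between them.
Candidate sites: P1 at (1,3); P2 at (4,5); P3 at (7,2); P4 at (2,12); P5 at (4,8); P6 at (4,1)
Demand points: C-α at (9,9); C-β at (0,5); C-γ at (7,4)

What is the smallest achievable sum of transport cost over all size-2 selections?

Open {P1, P2}.
  C-α→P2 5, C-β→P1 2, C-γ→P2 3  ⇒ total 10.
Compare {P1, P3}: total 11.
Compare {P1, P5}: total 11.
No size-2 selection does better; minimum is 10.

10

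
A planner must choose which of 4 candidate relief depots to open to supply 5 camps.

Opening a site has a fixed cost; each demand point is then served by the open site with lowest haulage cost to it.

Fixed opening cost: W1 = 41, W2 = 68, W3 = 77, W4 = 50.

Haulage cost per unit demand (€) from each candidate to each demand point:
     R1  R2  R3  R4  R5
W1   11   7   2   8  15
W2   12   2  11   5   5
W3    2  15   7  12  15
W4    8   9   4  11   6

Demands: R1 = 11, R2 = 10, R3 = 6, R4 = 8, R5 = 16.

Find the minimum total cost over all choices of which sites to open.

Open {W2, W3}: assign each demand point to its cheapest open site.
  R1→W3 11×2=22, R2→W2 10×2=20, R3→W3 6×7=42, R4→W2 8×5=40, R5→W2 16×5=80
  haulage cost 204, fixed 145 → total 349.
Compare {W1, W2, W3}: haulage cost 174 + fixed 186 = 360.
Compare {W2, W4}: haulage cost 252 + fixed 118 = 370.
Compare {W2, W3, W4}: haulage cost 186 + fixed 195 = 381.
All other subsets cost ≥ 360. Minimum total cost: 349.

349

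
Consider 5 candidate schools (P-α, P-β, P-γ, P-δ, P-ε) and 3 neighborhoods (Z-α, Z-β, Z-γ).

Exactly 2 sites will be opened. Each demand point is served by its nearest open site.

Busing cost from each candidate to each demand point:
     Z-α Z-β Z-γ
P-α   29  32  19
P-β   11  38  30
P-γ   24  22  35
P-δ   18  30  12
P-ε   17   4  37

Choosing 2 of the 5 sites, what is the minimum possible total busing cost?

Open {P-δ, P-ε}.
  Z-α→P-ε 17, Z-β→P-ε 4, Z-γ→P-δ 12  ⇒ total 33.
Compare {P-α, P-ε}: total 40.
Compare {P-β, P-ε}: total 45.
No size-2 selection does better; minimum is 33.

33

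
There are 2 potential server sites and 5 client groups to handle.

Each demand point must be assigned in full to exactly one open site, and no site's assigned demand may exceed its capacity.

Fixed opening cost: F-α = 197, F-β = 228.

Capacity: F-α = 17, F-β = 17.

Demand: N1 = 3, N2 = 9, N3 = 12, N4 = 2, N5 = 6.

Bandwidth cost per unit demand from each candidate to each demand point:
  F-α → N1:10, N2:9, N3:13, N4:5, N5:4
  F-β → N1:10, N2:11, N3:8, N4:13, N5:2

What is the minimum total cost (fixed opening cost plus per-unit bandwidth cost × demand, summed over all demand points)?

Open {F-α, F-β}; cheapest assignment that respects the capacities:
  F-α (cap 17, load 17): N2, N4, N5 — cost 9×9 + 2×5 + 6×4 = 115
  F-β (cap 17, load 15): N1, N3 — cost 3×10 + 12×8 = 126
  Shipping 241, fixed 425 → total 666.
  Any other capacity-feasible assignment to {F-α, F-β} ships for at least 241.
Total demand is 32 and no other set of sites has combined capacity ≥ 32, so {F-α, F-β} is the only feasible choice of open sites. Minimum: 666.

666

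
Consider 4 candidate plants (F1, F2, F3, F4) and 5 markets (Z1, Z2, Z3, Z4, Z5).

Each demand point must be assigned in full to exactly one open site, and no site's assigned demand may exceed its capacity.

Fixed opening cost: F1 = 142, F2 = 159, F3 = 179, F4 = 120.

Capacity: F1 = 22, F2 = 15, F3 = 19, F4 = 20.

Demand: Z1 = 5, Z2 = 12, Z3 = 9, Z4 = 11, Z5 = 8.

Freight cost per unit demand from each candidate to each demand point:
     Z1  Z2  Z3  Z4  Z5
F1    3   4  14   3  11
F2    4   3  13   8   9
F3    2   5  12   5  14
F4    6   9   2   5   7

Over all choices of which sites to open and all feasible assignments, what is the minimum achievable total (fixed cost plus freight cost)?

Open {F1, F2, F4}; cheapest assignment that respects the capacities:
  F1 (cap 22, load 16): Z1, Z4 — cost 5×3 + 11×3 = 48
  F2 (cap 15, load 12): Z2 — cost 12×3 = 36
  F4 (cap 20, load 17): Z3, Z5 — cost 9×2 + 8×7 = 74
  Shipping 158, fixed 421 → total 579.
  Any other capacity-feasible assignment to {F1, F2, F4} ships for at least 158.
Compare {F1, F3, F4}: its best feasible assignment gives total 618.
Compare {F2, F3, F4}: its best feasible assignment gives total 633.
Every other set of open sites that can feasibly serve all demand totals ≥ 618 even under its best assignment. Minimum: 579.

579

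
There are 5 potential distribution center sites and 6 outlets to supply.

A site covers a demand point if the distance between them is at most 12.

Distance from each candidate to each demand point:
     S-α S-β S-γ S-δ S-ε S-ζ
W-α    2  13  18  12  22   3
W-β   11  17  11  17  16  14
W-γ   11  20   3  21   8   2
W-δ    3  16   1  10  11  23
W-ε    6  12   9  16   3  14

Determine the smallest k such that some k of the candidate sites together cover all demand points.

Coverage sets (demand points within 12 of each site):
  W-α: {S-α, S-δ, S-ζ}
  W-β: {S-α, S-γ}
  W-γ: {S-α, S-γ, S-ε, S-ζ}
  W-δ: {S-α, S-γ, S-δ, S-ε}
  W-ε: {S-α, S-β, S-γ, S-ε}
No single site covers all 6 demand points.
But {W-α, W-ε} covers everything, so the minimum is 2.

2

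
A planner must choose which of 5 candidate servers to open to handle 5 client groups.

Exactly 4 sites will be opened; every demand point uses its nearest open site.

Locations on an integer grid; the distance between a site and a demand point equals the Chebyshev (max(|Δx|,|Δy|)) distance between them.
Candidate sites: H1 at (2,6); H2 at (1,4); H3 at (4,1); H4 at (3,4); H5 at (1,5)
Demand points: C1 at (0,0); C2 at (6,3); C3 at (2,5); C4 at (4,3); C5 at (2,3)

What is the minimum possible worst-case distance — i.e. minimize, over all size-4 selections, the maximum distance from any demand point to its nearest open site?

4

Open {H1, H2, H3, H4}.
  Farthest demand point is C1 at distance 4 (to H2); all others are ≤ 4.
With {H1, H2, H3, H5} the worst case is 4.
With {H1, H2, H4, H5} the worst case is 4.
No size-4 selection achieves below 4.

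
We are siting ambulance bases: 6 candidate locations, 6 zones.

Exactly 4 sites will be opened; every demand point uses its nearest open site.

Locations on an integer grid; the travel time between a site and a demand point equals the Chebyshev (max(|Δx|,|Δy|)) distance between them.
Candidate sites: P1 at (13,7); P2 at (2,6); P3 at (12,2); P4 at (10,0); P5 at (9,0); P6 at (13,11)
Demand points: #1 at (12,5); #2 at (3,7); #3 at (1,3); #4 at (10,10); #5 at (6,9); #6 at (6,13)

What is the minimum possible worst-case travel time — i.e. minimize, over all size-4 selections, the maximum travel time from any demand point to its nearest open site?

7

Open {P1, P2, P3, P4}.
  Farthest demand point is #6 at travel time 7 (to P1); all others are ≤ 7.
With {P1, P2, P3, P5} the worst case is 7.
With {P1, P2, P3, P6} the worst case is 7.
No size-4 selection achieves below 7.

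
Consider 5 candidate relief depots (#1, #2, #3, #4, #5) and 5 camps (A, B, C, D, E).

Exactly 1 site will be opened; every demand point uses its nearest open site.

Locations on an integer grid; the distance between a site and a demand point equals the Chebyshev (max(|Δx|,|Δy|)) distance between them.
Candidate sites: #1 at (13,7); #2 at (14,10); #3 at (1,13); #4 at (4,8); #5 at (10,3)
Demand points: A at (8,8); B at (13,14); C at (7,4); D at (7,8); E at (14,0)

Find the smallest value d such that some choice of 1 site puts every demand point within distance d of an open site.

7

Open {#1}.
  Farthest demand point is B at distance 7 (to #1); all others are ≤ 7.
With {#2} the worst case is 10.
With {#4} the worst case is 10.
No size-1 selection achieves below 7.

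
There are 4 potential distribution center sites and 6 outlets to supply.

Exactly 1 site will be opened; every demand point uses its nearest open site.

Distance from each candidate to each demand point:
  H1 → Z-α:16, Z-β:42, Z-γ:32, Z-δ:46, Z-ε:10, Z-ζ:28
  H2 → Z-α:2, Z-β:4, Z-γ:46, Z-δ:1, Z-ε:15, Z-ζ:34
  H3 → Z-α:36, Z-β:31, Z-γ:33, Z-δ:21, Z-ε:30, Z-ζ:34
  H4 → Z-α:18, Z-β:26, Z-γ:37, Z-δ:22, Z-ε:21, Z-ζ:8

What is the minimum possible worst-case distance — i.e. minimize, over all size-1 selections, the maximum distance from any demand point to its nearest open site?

36

Open {H3}.
  Farthest demand point is Z-α at distance 36 (to H3); all others are ≤ 36.
With {H4} the worst case is 37.
With {H1} the worst case is 46.
No size-1 selection achieves below 36.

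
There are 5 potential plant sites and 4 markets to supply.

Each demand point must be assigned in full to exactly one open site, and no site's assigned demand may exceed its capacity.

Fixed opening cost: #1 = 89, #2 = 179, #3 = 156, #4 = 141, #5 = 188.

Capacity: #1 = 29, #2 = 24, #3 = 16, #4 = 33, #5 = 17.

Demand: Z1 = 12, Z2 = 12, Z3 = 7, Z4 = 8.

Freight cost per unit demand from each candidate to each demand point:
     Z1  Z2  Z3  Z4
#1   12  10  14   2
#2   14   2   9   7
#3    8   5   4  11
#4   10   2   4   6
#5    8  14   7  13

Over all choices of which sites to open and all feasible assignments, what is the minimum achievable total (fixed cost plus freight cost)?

Open {#1, #4}; cheapest assignment that respects the capacities:
  #1 (cap 29, load 8): Z4 — cost 8×2 = 16
  #4 (cap 33, load 31): Z1, Z2, Z3 — cost 12×10 + 12×2 + 7×4 = 172
  Shipping 188, fixed 230 → total 418.
  Any other capacity-feasible assignment to {#1, #4} ships for at least 188.
Compare {#3, #4}: its best feasible assignment gives total 493.
Compare {#1, #2}: its best feasible assignment gives total 515.
Every other set of open sites that can feasibly serve all demand totals ≥ 493 even under its best assignment. Minimum: 418.

418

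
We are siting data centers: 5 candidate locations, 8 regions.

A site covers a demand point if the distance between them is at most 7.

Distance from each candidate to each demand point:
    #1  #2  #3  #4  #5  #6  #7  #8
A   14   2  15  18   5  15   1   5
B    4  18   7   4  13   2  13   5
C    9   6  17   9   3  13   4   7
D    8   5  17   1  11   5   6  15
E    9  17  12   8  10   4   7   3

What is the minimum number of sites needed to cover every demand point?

Coverage sets (demand points within 7 of each site):
  A: {#2, #5, #7, #8}
  B: {#1, #3, #4, #6, #8}
  C: {#2, #5, #7, #8}
  D: {#2, #4, #6, #7}
  E: {#6, #7, #8}
No single site covers all 8 demand points.
But {A, B} covers everything, so the minimum is 2.

2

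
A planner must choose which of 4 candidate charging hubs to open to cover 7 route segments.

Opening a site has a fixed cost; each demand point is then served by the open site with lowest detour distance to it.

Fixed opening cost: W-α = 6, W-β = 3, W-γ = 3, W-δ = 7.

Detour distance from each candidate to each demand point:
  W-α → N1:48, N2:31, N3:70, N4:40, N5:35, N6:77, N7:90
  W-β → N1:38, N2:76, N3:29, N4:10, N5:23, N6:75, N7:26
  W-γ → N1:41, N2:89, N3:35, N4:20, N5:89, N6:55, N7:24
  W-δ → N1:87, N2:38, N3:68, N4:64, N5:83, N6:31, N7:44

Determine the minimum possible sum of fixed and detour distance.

Open {W-α, W-β, W-δ}: assign each demand point to its cheapest open site.
  N1→W-β 38, N2→W-α 31, N3→W-β 29, N4→W-β 10, N5→W-β 23, N6→W-δ 31, N7→W-β 26
  detour distance 188, fixed 16 → total 204.
Compare {W-β, W-δ}: detour distance 195 + fixed 10 = 205.
Compare {W-α, W-β, W-γ, W-δ}: detour distance 186 + fixed 19 = 205.
Compare {W-β, W-γ, W-δ}: detour distance 193 + fixed 13 = 206.
All other subsets cost ≥ 205. Minimum total cost: 204.

204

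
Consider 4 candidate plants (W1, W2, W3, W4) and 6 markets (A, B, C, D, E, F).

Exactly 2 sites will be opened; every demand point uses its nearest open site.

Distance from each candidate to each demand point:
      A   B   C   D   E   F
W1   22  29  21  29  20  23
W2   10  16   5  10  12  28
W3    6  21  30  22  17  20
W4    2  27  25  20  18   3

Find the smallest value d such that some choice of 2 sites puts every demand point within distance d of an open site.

Open {W2, W4}.
  Farthest demand point is B at distance 16 (to W2); all others are ≤ 16.
With {W2, W3} the worst case is 20.
With {W1, W3} the worst case is 22.
No size-2 selection achieves below 16.

16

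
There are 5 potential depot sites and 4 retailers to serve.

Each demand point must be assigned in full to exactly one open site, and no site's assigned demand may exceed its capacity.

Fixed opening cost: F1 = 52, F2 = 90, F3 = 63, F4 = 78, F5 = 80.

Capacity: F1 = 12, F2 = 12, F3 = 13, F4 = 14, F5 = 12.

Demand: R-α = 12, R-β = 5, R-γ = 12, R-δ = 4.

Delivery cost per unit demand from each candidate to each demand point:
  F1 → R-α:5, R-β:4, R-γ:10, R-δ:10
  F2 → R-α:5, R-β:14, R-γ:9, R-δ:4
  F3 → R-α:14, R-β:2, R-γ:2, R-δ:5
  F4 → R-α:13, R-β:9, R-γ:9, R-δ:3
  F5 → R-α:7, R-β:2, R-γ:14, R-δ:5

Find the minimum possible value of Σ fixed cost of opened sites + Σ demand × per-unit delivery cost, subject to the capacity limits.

Open {F1, F3, F5}; cheapest assignment that respects the capacities:
  F1 (cap 12, load 12): R-α — cost 12×5 = 60
  F3 (cap 13, load 12): R-γ — cost 12×2 = 24
  F5 (cap 12, load 9): R-β, R-δ — cost 5×2 + 4×5 = 30
  Shipping 114, fixed 195 → total 309.
  Any other capacity-feasible assignment to {F1, F3, F5} ships for at least 114.
Compare {F1, F3, F4}: its best feasible assignment gives total 334.
Compare {F2, F3, F5}: its best feasible assignment gives total 347.
Every other set of open sites that can feasibly serve all demand totals ≥ 334 even under its best assignment. Minimum: 309.

309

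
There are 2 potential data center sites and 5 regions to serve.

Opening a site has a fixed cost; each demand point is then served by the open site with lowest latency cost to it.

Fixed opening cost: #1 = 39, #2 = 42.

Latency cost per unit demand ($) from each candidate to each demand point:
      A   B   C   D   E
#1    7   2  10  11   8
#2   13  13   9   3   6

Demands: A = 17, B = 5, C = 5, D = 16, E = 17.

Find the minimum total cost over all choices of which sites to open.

Open {#1, #2}: assign each demand point to its cheapest open site.
  A→#1 17×7=119, B→#1 5×2=10, C→#2 5×9=45, D→#2 16×3=48, E→#2 17×6=102
  latency cost 324, fixed 81 → total 405.
Compare {#2}: latency cost 481 + fixed 42 = 523.
Compare {#1}: latency cost 491 + fixed 39 = 530.

405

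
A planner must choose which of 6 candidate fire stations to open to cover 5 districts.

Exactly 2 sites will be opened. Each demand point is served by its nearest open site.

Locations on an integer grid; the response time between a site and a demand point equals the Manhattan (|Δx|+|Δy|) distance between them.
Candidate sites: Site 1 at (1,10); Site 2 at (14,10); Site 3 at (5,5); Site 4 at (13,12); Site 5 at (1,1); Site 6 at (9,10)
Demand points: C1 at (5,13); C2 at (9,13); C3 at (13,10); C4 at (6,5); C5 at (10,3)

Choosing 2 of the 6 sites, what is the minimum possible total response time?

Open {Site 3, Site 6}.
  C1→Site 6 7, C2→Site 6 3, C3→Site 6 4, C4→Site 3 1, C5→Site 3 7  ⇒ total 22.
Compare {Site 3, Site 4}: total 23.
Compare {Site 2, Site 3}: total 25.
No size-2 selection does better; minimum is 22.

22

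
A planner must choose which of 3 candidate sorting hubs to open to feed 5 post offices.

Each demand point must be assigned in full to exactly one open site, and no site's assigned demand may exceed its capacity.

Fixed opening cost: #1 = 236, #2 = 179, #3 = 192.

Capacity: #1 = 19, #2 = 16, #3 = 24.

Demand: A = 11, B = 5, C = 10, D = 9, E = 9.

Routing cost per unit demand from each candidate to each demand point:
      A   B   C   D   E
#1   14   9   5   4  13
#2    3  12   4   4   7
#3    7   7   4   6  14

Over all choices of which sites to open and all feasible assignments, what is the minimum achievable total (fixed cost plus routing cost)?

Open {#1, #2, #3}; cheapest assignment that respects the capacities:
  #1 (cap 19, load 18): D, E — cost 9×4 + 9×13 = 153
  #2 (cap 16, load 11): A — cost 11×3 = 33
  #3 (cap 24, load 15): B, C — cost 5×7 + 10×4 = 75
  Shipping 261, fixed 607 → total 868.
  Any other capacity-feasible assignment to {#1, #2, #3} ships for at least 261.
Total demand is 44 and no other set of sites has combined capacity ≥ 44, so {#1, #2, #3} is the only feasible choice of open sites. Minimum: 868.

868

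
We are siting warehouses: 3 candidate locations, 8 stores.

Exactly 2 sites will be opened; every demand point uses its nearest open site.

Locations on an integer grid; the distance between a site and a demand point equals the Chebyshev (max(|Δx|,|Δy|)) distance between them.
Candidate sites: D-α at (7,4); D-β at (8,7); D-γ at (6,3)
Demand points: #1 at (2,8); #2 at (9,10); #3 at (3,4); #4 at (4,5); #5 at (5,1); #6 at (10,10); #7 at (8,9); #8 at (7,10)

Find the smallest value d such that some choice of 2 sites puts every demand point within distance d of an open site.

Open {D-α, D-β}.
  Farthest demand point is #1 at distance 5 (to D-α); all others are ≤ 5.
With {D-β, D-γ} the worst case is 5.
With {D-α, D-γ} the worst case is 6.
No size-2 selection achieves below 5.

5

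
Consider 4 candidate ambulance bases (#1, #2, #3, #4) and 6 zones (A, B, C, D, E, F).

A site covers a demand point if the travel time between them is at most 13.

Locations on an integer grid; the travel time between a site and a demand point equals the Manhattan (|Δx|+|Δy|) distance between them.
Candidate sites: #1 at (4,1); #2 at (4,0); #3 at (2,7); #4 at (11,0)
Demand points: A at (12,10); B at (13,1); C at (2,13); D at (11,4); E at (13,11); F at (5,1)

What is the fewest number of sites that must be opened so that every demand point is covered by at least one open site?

Coverage sets (demand points within 13 of each site):
  #1: {B, D, F}
  #2: {B, D, F}
  #3: {A, C, D, F}
  #4: {A, B, D, E, F}
No single site covers all 6 demand points.
But {#3, #4} covers everything, so the minimum is 2.

2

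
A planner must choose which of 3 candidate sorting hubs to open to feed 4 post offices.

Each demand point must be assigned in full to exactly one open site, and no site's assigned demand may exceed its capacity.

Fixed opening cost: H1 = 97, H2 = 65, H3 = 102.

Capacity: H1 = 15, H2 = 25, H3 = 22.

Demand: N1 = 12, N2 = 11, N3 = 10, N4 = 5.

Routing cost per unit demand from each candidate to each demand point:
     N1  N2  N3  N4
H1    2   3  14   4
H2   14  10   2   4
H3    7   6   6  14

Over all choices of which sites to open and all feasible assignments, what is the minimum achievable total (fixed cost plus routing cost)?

Open {H1, H2, H3}; cheapest assignment that respects the capacities:
  H1 (cap 15, load 12): N1 — cost 12×2 = 24
  H2 (cap 25, load 15): N3, N4 — cost 10×2 + 5×4 = 40
  H3 (cap 22, load 11): N2 — cost 11×6 = 66
  Shipping 130, fixed 264 → total 394.
  Any other capacity-feasible assignment to {H1, H2, H3} ships for at least 130.
Compare {H2, H3}: its best feasible assignment gives total 441.
Compare {H1, H2}: its best feasible assignment gives total 600.
Every other set of open sites that can feasibly serve all demand totals ≥ 441 even under its best assignment. Minimum: 394.

394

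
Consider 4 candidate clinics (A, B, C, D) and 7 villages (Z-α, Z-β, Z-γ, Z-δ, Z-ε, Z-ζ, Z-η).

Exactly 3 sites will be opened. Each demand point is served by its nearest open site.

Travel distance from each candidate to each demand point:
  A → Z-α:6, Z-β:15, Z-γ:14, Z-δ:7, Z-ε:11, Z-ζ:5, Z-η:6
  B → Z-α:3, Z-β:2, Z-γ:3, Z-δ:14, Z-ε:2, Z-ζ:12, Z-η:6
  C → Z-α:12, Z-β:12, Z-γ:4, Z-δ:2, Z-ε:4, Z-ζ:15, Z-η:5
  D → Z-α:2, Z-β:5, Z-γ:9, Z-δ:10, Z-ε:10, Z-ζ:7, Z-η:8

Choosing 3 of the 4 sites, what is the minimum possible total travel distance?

Open {A, B, C}.
  Z-α→B 3, Z-β→B 2, Z-γ→B 3, Z-δ→C 2, Z-ε→B 2, Z-ζ→A 5, Z-η→C 5  ⇒ total 22.
Compare {B, C, D}: total 23.
Compare {A, B, D}: total 27.
No size-3 selection does better; minimum is 22.

22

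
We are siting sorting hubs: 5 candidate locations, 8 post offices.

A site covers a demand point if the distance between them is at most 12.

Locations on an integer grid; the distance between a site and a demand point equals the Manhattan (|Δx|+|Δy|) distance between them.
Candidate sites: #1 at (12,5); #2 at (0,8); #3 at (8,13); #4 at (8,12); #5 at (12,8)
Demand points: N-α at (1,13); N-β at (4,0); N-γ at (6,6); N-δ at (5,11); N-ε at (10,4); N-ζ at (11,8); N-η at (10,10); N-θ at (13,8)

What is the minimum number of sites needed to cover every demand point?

Coverage sets (demand points within 12 of each site):
  #1: {N-γ, N-ε, N-ζ, N-η, N-θ}
  #2: {N-α, N-β, N-γ, N-δ, N-ζ, N-η}
  #3: {N-α, N-γ, N-δ, N-ε, N-ζ, N-η, N-θ}
  #4: {N-α, N-γ, N-δ, N-ε, N-ζ, N-η, N-θ}
  #5: {N-γ, N-δ, N-ε, N-ζ, N-η, N-θ}
No single site covers all 8 demand points.
But {#1, #2} covers everything, so the minimum is 2.

2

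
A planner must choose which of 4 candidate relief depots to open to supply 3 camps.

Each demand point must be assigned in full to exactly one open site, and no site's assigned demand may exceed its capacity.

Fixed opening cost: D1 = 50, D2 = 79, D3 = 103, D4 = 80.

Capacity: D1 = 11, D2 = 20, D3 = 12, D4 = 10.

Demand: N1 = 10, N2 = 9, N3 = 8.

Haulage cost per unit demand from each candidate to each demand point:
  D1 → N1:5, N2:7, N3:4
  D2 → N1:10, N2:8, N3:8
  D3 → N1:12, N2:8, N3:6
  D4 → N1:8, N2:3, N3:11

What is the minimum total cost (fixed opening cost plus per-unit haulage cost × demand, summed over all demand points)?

Open {D1, D2}; cheapest assignment that respects the capacities:
  D1 (cap 11, load 10): N1 — cost 10×5 = 50
  D2 (cap 20, load 17): N2, N3 — cost 9×8 + 8×8 = 136
  Shipping 186, fixed 129 → total 315.
  Any other capacity-feasible assignment to {D1, D2} ships for at least 186.
Compare {D2, D4}: its best feasible assignment gives total 350.
Compare {D1, D2, D4}: its best feasible assignment gives total 350.
Every other set of open sites that can feasibly serve all demand totals ≥ 350 even under its best assignment. Minimum: 315.

315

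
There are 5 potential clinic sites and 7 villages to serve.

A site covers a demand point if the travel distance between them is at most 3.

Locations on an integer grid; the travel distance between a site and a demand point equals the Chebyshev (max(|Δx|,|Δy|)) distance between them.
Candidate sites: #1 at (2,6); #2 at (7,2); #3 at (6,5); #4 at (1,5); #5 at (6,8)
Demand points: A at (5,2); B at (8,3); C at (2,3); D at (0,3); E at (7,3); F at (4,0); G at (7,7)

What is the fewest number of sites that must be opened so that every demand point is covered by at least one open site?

Coverage sets (demand points within 3 of each site):
  #1: {C, D}
  #2: {A, B, E, F}
  #3: {A, B, E, G}
  #4: {C, D}
  #5: {G}
No 2 sites suffice: every size-2 union leaves at least one demand point uncovered.
But {#1, #2, #3} covers everything, so the minimum is 3.

3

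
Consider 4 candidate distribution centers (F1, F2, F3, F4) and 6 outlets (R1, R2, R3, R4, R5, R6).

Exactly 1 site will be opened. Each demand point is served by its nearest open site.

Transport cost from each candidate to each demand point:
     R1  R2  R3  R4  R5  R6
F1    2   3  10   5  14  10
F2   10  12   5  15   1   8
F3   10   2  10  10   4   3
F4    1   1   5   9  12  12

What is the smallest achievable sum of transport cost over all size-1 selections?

39

Open {F3}.
  R1→F3 10, R2→F3 2, R3→F3 10, R4→F3 10, R5→F3 4, R6→F3 3  ⇒ total 39.
Compare {F4}: total 40.
Compare {F1}: total 44.
No size-1 selection does better; minimum is 39.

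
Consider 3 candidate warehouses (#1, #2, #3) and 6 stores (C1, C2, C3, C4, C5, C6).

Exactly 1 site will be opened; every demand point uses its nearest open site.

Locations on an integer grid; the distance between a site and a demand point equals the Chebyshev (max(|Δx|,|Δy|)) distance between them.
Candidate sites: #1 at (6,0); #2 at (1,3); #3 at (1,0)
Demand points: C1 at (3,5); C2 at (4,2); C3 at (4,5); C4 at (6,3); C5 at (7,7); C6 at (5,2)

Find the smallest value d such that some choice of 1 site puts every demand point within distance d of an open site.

Open {#2}.
  Farthest demand point is C5 at distance 6 (to #2); all others are ≤ 6.
With {#1} the worst case is 7.
With {#3} the worst case is 7.
No size-1 selection achieves below 6.

6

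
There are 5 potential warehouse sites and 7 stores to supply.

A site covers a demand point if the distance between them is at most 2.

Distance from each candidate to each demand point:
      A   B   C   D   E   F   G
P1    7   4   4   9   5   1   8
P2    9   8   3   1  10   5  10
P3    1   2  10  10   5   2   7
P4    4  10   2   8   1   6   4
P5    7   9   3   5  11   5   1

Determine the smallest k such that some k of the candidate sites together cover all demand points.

4

Coverage sets (demand points within 2 of each site):
  P1: {F}
  P2: {D}
  P3: {A, B, F}
  P4: {C, E}
  P5: {G}
No 3 sites suffice: every size-3 union leaves at least one demand point uncovered.
But {P2, P3, P4, P5} covers everything, so the minimum is 4.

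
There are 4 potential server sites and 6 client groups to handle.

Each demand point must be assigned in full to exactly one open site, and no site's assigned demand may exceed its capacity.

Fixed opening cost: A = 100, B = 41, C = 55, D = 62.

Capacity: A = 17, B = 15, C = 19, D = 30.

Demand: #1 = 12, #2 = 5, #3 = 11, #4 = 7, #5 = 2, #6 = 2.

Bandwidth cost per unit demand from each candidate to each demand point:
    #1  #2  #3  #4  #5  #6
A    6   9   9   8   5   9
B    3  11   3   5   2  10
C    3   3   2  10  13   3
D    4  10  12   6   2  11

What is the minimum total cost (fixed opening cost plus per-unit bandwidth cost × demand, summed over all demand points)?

Open {C, D}; cheapest assignment that respects the capacities:
  C (cap 19, load 18): #2, #3, #6 — cost 5×3 + 11×2 + 2×3 = 43
  D (cap 30, load 21): #1, #4, #5 — cost 12×4 + 7×6 + 2×2 = 94
  Shipping 137, fixed 117 → total 254.
  Any other capacity-feasible assignment to {C, D} ships for at least 137.
Compare {B, C, D}: its best feasible assignment gives total 283.
Compare {B, D}: its best feasible assignment gives total 300.
Every other set of open sites that can feasibly serve all demand totals ≥ 283 even under its best assignment. Minimum: 254.

254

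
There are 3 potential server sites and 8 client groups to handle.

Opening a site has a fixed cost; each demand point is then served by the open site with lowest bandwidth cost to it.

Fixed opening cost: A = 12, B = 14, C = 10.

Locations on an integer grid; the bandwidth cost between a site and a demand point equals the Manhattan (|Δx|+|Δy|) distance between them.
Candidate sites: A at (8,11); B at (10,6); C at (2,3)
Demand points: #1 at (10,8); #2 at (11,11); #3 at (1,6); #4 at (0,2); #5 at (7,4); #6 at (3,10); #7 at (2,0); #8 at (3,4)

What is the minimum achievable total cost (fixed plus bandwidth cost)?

Open {A, C}: assign each demand point to its cheapest open site.
  #1→A 5, #2→A 3, #3→C 4, #4→C 3, #5→C 6, #6→A 6, #7→C 3, #8→C 2
  bandwidth cost 32, fixed 22 → total 54.
Compare {B, C}: bandwidth cost 33 + fixed 24 = 57.
Compare {A, B, C}: bandwidth cost 28 + fixed 36 = 64.
Compare {C}: bandwidth cost 56 + fixed 10 = 66.
All other subsets cost ≥ 57. Minimum total cost: 54.

54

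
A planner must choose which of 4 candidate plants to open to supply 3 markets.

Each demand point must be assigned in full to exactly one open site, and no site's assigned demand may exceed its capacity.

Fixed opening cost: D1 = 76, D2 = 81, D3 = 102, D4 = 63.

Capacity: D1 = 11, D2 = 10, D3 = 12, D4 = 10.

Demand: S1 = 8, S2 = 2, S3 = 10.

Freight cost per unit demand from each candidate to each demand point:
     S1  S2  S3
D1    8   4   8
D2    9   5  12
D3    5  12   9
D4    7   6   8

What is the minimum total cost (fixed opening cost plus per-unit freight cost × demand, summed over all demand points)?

Open {D1, D4}; cheapest assignment that respects the capacities:
  D1 (cap 11, load 10): S3 — cost 10×8 = 80
  D4 (cap 10, load 10): S1, S2 — cost 8×7 + 2×6 = 68
  Shipping 148, fixed 139 → total 287.
  Any other capacity-feasible assignment to {D1, D4} ships for at least 148.
Compare {D2, D4}: its best feasible assignment gives total 306.
Compare {D3, D4}: its best feasible assignment gives total 309.
Every other set of open sites that can feasibly serve all demand totals ≥ 306 even under its best assignment. Minimum: 287.

287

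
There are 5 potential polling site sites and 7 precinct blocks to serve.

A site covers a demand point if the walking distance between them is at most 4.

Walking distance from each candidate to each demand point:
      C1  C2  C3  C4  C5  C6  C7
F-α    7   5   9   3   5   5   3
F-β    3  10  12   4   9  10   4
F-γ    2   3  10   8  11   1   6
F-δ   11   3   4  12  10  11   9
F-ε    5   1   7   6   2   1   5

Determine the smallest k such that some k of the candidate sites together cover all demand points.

Coverage sets (demand points within 4 of each site):
  F-α: {C4, C7}
  F-β: {C1, C4, C7}
  F-γ: {C1, C2, C6}
  F-δ: {C2, C3}
  F-ε: {C2, C5, C6}
No 2 sites suffice: every size-2 union leaves at least one demand point uncovered.
But {F-β, F-δ, F-ε} covers everything, so the minimum is 3.

3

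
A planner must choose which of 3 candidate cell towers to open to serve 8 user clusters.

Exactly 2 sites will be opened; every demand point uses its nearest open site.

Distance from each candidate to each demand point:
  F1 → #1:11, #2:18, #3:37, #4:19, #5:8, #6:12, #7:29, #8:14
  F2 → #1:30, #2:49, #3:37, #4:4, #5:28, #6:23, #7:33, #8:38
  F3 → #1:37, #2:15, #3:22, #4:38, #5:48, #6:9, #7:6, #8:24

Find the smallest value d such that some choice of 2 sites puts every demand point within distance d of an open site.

Open {F1, F3}.
  Farthest demand point is #3 at distance 22 (to F3); all others are ≤ 22.
With {F2, F3} the worst case is 30.
With {F1, F2} the worst case is 37.
No size-2 selection achieves below 22.

22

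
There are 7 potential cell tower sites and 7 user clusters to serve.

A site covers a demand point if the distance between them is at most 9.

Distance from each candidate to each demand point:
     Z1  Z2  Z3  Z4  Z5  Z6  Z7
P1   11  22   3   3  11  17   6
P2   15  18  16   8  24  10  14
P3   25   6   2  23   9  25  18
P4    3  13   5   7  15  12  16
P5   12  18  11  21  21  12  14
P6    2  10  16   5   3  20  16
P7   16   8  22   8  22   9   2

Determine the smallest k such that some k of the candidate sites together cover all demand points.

Coverage sets (demand points within 9 of each site):
  P1: {Z3, Z4, Z7}
  P2: {Z4}
  P3: {Z2, Z3, Z5}
  P4: {Z1, Z3, Z4}
  P5: {}
  P6: {Z1, Z4, Z5}
  P7: {Z2, Z4, Z6, Z7}
No 2 sites suffice: every size-2 union leaves at least one demand point uncovered.
But {P1, P6, P7} covers everything, so the minimum is 3.

3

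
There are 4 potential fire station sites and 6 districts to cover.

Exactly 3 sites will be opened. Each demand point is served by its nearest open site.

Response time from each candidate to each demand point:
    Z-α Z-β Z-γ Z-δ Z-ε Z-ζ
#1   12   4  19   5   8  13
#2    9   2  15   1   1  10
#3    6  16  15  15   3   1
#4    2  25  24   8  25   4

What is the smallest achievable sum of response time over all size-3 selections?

22

Open {#2, #3, #4}.
  Z-α→#4 2, Z-β→#2 2, Z-γ→#2 15, Z-δ→#2 1, Z-ε→#2 1, Z-ζ→#3 1  ⇒ total 22.
Compare {#1, #2, #4}: total 25.
Compare {#1, #2, #3}: total 26.
No size-3 selection does better; minimum is 22.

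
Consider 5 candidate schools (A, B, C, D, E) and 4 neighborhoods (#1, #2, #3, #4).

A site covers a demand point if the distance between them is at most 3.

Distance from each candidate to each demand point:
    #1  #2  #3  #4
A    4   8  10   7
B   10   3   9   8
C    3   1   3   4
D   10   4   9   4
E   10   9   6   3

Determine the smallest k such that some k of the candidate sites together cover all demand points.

Coverage sets (demand points within 3 of each site):
  A: {}
  B: {#2}
  C: {#1, #2, #3}
  D: {}
  E: {#4}
No single site covers all 4 demand points.
But {C, E} covers everything, so the minimum is 2.

2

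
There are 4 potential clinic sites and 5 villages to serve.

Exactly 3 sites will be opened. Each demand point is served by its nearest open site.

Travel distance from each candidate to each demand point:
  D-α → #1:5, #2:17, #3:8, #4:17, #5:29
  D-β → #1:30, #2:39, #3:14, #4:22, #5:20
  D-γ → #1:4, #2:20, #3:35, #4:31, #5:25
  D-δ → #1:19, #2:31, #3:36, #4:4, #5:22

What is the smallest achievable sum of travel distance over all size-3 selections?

Open {D-α, D-β, D-δ}.
  #1→D-α 5, #2→D-α 17, #3→D-α 8, #4→D-δ 4, #5→D-β 20  ⇒ total 54.
Compare {D-α, D-γ, D-δ}: total 55.
Compare {D-β, D-γ, D-δ}: total 62.
No size-3 selection does better; minimum is 54.

54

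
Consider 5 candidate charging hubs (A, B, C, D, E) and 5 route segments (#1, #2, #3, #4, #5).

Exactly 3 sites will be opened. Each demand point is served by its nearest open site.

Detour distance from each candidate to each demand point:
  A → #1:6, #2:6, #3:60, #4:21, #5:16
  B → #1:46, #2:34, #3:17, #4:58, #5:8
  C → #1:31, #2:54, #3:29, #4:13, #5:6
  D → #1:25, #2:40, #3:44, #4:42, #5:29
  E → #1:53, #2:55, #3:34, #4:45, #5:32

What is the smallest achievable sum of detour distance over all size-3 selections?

Open {A, B, C}.
  #1→A 6, #2→A 6, #3→B 17, #4→C 13, #5→C 6  ⇒ total 48.
Compare {A, B, D}: total 58.
Compare {A, B, E}: total 58.
No size-3 selection does better; minimum is 48.

48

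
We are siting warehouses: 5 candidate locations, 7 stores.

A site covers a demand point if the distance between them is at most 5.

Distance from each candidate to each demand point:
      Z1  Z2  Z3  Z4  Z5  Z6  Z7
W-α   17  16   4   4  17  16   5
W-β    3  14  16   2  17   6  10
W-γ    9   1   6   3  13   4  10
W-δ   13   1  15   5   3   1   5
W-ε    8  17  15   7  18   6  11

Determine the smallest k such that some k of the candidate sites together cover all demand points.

3

Coverage sets (demand points within 5 of each site):
  W-α: {Z3, Z4, Z7}
  W-β: {Z1, Z4}
  W-γ: {Z2, Z4, Z6}
  W-δ: {Z2, Z4, Z5, Z6, Z7}
  W-ε: {}
No 2 sites suffice: every size-2 union leaves at least one demand point uncovered.
But {W-α, W-β, W-δ} covers everything, so the minimum is 3.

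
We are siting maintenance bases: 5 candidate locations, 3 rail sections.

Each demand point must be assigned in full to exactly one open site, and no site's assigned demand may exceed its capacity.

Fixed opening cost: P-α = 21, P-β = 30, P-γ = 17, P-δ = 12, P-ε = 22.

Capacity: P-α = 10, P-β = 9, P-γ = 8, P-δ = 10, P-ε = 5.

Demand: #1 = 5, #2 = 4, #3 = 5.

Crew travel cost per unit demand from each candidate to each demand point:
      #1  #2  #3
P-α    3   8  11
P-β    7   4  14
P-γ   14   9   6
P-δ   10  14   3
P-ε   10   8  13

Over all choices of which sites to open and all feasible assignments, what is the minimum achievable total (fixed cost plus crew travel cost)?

Open {P-α, P-δ}; cheapest assignment that respects the capacities:
  P-α (cap 10, load 9): #1, #2 — cost 5×3 + 4×8 = 47
  P-δ (cap 10, load 5): #3 — cost 5×3 = 15
  Shipping 62, fixed 33 → total 95.
  Any other capacity-feasible assignment to {P-α, P-δ} ships for at least 62.
Compare {P-β, P-δ}: its best feasible assignment gives total 108.
Compare {P-α, P-β, P-δ}: its best feasible assignment gives total 109.
Every other set of open sites that can feasibly serve all demand totals ≥ 108 even under its best assignment. Minimum: 95.

95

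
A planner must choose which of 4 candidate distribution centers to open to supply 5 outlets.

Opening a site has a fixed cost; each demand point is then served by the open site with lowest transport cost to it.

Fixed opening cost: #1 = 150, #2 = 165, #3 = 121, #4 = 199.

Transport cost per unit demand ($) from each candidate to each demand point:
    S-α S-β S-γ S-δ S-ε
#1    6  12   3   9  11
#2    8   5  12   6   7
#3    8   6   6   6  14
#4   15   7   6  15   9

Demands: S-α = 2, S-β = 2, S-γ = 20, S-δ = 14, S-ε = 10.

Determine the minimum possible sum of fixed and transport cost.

482

Open {#1}: assign each demand point to its cheapest open site.
  S-α→#1 2×6=12, S-β→#1 2×12=24, S-γ→#1 20×3=60, S-δ→#1 14×9=126, S-ε→#1 10×11=110
  transport cost 332, fixed 150 → total 482.
Compare {#3}: transport cost 372 + fixed 121 = 493.
Compare {#1, #3}: transport cost 278 + fixed 271 = 549.
Compare {#1, #2}: transport cost 236 + fixed 315 = 551.
All other subsets cost ≥ 493. Minimum total cost: 482.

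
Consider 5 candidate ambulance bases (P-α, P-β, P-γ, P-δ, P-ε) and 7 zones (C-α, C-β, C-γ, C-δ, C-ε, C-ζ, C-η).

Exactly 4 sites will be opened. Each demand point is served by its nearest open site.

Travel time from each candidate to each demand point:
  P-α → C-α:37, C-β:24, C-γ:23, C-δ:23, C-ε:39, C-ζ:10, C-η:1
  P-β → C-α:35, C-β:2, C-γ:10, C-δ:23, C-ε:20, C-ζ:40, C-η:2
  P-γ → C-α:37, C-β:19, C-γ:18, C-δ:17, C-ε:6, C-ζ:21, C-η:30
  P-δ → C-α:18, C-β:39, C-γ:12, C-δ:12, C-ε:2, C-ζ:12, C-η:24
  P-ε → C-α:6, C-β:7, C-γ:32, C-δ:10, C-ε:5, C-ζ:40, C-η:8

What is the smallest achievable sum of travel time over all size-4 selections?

41

Open {P-α, P-β, P-δ, P-ε}.
  C-α→P-ε 6, C-β→P-β 2, C-γ→P-β 10, C-δ→P-ε 10, C-ε→P-δ 2, C-ζ→P-α 10, C-η→P-α 1  ⇒ total 41.
Compare {P-α, P-β, P-γ, P-ε}: total 44.
Compare {P-β, P-γ, P-δ, P-ε}: total 44.
No size-4 selection does better; minimum is 41.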